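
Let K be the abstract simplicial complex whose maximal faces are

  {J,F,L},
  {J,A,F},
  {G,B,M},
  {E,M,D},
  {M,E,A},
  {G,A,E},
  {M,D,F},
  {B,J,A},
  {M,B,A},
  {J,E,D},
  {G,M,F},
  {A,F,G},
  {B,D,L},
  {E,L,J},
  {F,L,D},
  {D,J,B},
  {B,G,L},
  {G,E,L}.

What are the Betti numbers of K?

b_0 = 1, b_1 = 1, b_2 = 0.

Take the total order A < B < D < E < F < G < J < L < M on the vertex set. Then K (dimension 2) consists of the simplices:

  0-simplices (9): A, B, D, E, F, G, J, L, M
  1-simplices (27): AB, AE, AF, AG, AJ, AM, BD, BG, BJ, BL, BM, DE, DF, DJ, DL, DM, EG, EJ, EL, EM, FG, FJ, FL, FM, GL, GM, JL
  2-simplices (18): ABJ, ABM, AEG, AEM, AFG, AFJ, BDJ, BDL, BGL, BGM, DEJ, DEM, DFL, DFM, EGL, EJL, FGM, FJL

so the chain groups are C_0 ≅ Z^9, C_1 ≅ Z^27, C_2 ≅ Z^18.

The boundary map ∂_1: C_1 → C_0 sends each edge [p,q] (with p < q) to q − p. For instance
  ∂EL = L − E.
As a 9×27 matrix over Z this has rank 8, with invariant factors (1,1,1,1,1,1,1,1).

Boundary ∂_2: C_2 → C_1 sends each 2-simplex [p,q,r] to [q,r] − [p,r] + [p,q]. For instance
  ∂AFJ = FJ − AJ + AF,
  ∂AEG = EG − AG + AE.
This gives a 27×18 integer matrix of rank 18; reducing to Smith normal form yields diagonal entries (1,1,1,1,1,1,1,1,1,1,1,1,1,1,1,1,1,2).

Now H_k = ker ∂_k / im ∂_{k+1}, so:

  H_0: rank C_0 − rank ∂_1 = 9 − 8 = 1, and the invariant factors of ∂_1 are all 1, so H_0 ≅ Z.
  H_1: rank ker ∂_1 − rank ∂_2 = (27 − 8) − 18 = 1, and ∂_2 has invariant factor 2 > 1, so H_1 ≅ Z ⊕ Z/2.
  H_2: rank ker ∂_2 − rank ∂_3 = (18 − 18) − 0 = 0, and there is no ∂_3, so H_2 ≅ 0.

(K is a triangulation of the Klein bottle.)

Hence the Betti numbers are b_0 = 1, b_1 = 1, b_2 = 0.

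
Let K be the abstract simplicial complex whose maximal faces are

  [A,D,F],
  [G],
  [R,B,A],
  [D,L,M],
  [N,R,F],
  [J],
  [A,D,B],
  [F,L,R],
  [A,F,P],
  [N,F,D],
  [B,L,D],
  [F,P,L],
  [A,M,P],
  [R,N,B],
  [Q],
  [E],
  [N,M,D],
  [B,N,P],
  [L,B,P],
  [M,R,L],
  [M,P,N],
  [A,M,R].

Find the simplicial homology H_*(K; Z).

H_0 ≅ Z^5,  H_1 ≅ Z^2,  H_2 ≅ Z.

Fix the vertex order A < B < D < E < F < G < J < L < M < N < P < Q < R and write every simplex with vertices in increasing order. Then dim K = 2 and the simplices of K are:

  0-simplices (13): A, B, D, E, F, G, J, L, M, N, P, Q, R
  1-simplices (27): AB, AD, AF, AM, AP, AR, BD, BL, BN, BP, BR, DF, DL, DM, DN, FL, FN, FP, FR, LM, LP, LR, MN, MP, MR, NP, NR
  2-simplices (18): ABD, ABR, ADF, AFP, AMP, AMR, BDL, BLP, BNP, BNR, DFN, DLM, DMN, FLP, FLR, FNR, LMR, MNP

giving chain groups C_0 ≅ Z^13, C_1 ≅ Z^27, C_2 ≅ Z^18.

∂_1: C_1 → C_0 is given by ∂[p,q] = [q] − [p]. For instance
  ∂AP = P − A.
This gives a 13×27 integer matrix of rank 8; reducing to Smith normal form yields diagonal entries (1,1,1,1,1,1,1,1).

Boundary ∂_2: C_2 → C_1 acts by ∂[p,q,r] = [q,r] − [p,r] + [p,q]. For instance
  ∂BNP = NP − BP + BN,
  ∂FNR = NR − FR + FN.
The 27×18 boundary matrix has rank 17 and Smith normal form diag(1,1,1,1,1,1,1,1,1,1,1,1,1,1,1,1,1).

Now H_k = ker ∂_k / im ∂_{k+1}, so:

  H_0: rank C_0 − rank ∂_1 = 13 − 8 = 5, and the invariant factors of ∂_1 are all 1, so H_0 ≅ Z^5.
  H_1: rank ker ∂_1 − rank ∂_2 = (27 − 8) − 17 = 2, and the invariant factors of ∂_2 are all 1, so H_1 ≅ Z^2.
  H_2: rank ker ∂_2 − rank ∂_3 = (18 − 17) − 0 = 1, and there is no ∂_3, so H_2 ≅ Z.

(K is a triangulation of the disjoint union of the torus T^2 and a set of 4 points.)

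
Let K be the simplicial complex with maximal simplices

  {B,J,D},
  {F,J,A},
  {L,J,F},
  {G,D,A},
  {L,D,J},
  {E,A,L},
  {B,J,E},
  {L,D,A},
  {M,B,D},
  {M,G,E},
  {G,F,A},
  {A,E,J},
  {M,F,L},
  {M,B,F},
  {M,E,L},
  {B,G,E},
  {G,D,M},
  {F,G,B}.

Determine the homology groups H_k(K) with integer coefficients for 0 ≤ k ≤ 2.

H_0 ≅ Z,  H_1 ≅ Z ⊕ Z/2Z,  H_2 = 0.

Take the total order A < B < D < E < F < G < J < L < M on the vertex set. Then K (dimension 2) consists of the simplices:

  0-simplices (9): A, B, D, E, F, G, J, L, M
  1-simplices (27): AD, AE, AF, AG, AJ, AL, BD, BE, BF, BG, BJ, BM, DG, DJ, DL, DM, EG, EJ, EL, EM, FG, FJ, FL, FM, GM, JL, LM
  2-simplices (18): ADG, ADL, AEJ, AEL, AFG, AFJ, BDJ, BDM, BEG, BEJ, BFG, BFM, DGM, DJL, EGM, ELM, FJL, FLM

so the chain groups are C_0 ≅ Z^9, C_1 ≅ Z^27, C_2 ≅ Z^18.

The boundary map ∂_1: C_1 → C_0 maps an edge to its endpoints' difference, ∂[p,q] = q − p.
This gives a 9×27 integer matrix of rank 8; reducing to Smith normal form yields diagonal entries (1,1,1,1,1,1,1,1).

∂_2: C_2 → C_1 acts by ∂[p,q,r] = [q,r] − [p,r] + [p,q]. For instance
  ∂DGM = GM − DM + DG,
  ∂ELM = LM − EM + EL.
This gives a 27×18 integer matrix of rank 18; reducing to Smith normal form yields diagonal entries (1,1,1,1,1,1,1,1,1,1,1,1,1,1,1,1,1,2).

Now H_k = ker ∂_k / im ∂_{k+1}, so:

  H_0: rank C_0 − rank ∂_1 = 9 − 8 = 1, and the invariant factors of ∂_1 are all 1, so H_0 = Z.
  H_1: rank ker ∂_1 − rank ∂_2 = (27 − 8) − 18 = 1, and ∂_2 has invariant factor 2 > 1, so H_1 = Z ⊕ Z/2Z.
  H_2: rank ker ∂_2 − rank ∂_3 = (18 − 18) − 0 = 0, and there is no ∂_3, so H_2 = 0.

As a check, the Euler characteristic is 9 − 27 + 18 = 0, which agrees with 1 − 1 + 0 = 0.
(K is a triangulation of the Klein bottle.)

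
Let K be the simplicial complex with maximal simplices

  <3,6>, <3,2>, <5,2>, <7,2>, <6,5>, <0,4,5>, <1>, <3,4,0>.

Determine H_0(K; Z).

K has 8 vertices, 10 edges, 2 triangles.
rank ∂_0 = 0, rank ∂_1 = 6 ⇒ b_0 = 8 − 0 − 6 = 2; all invariant factors of ∂_1 are 1 so no torsion. So H_0 ≅ Z^2.

H_0 ≅ Z^2.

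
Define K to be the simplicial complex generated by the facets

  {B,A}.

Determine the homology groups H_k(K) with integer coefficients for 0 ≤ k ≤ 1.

K has 2 vertices, 1 edge.
rank ∂_0 = 0, rank ∂_1 = 1 ⇒ b_0 = 2 − 0 − 1 = 1; all invariant factors of ∂_1 are 1 so no torsion. So H_0 ≅ Z.
rank ∂_1 = 1, rank ∂_2 = 0 ⇒ b_1 = 1 − 1 − 0 = 0. So H_1 ≅ 0.

H_0 ≅ Z,  H_1 = 0.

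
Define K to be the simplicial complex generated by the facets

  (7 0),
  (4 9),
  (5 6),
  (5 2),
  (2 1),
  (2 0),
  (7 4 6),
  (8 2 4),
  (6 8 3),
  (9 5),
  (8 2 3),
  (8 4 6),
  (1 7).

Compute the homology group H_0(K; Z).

H_0 = Z.

K has 10 vertices, 18 edges, 5 triangles.
rank ∂_0 = 0, rank ∂_1 = 9 ⇒ b_0 = 10 − 0 − 9 = 1; all invariant factors of ∂_1 are 1 so no torsion. So H_0 ≅ Z.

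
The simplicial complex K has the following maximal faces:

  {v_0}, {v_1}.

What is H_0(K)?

H_0 = Z^2.

Fix the vertex order v_0 < v_1 and write every simplex with vertices in increasing order. Then dim K = 0 and the simplices of K are:

  0-simplices (2): [v_0], [v_1]

giving chain groups C_0 ≅ Z^2.

Reading off H_k = ker ∂_k / im ∂_{k+1}:

  H_0: rank C_0 − rank ∂_1 = 2 − 0 = 2, and there is no ∂_1, so H_0 = Z^2.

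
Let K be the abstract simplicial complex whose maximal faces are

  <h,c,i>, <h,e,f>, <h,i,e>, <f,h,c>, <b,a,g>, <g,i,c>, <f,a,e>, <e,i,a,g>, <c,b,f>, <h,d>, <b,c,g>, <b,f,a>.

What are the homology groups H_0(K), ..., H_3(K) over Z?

H_0 ≅ Z,  H_1 = 0,  H_2 ≅ Z,  H_3 = 0.

We work with the vertex ordering a < b < c < d < e < f < g < h < i. The simplices of K, each written with vertices in increasing order, are:

  0-simplices (9): a, b, c, d, e, f, g, h, i
  1-simplices (20): ab, ae, af, ag, ai, bc, bf, bg, cf, cg, ch, ci, dh, ef, eg, eh, ei, fh, gi, hi
  2-simplices (14): abf, abg, aef, aeg, aei, agi, bcf, bcg, cfh, cgi, chi, efh, egi, ehi
  3-simplices (1): aegi

giving chain groups C_0 ≅ Z^9, C_1 ≅ Z^20, C_2 ≅ Z^14, C_3 ≅ Z^1.

∂_1: C_1 → C_0 is given by ∂[p,q] = [q] − [p]. For instance
  ∂cf = f − c.
This gives a 9×20 integer matrix of rank 8; reducing to Smith normal form yields diagonal entries (1,1,1,1,1,1,1,1).

∂_2: C_2 → C_1 maps a triangle to the signed sum of its edges. For instance
  ∂aeg = eg − ag + ae,
  ∂bcg = cg − bg + bc.
This gives a 20×14 integer matrix of rank 12; reducing to Smith normal form yields diagonal entries (1,1,1,1,1,1,1,1,1,1,1,1).

Boundary ∂_3: C_3 → C_2 sends each 3-simplex σ to the alternating sum Σ_i (−1)^i (σ with its i-th vertex removed). For instance
  ∂aegi = egi − agi + aei − aeg.
As a 14×1 matrix over Z this has rank 1, with invariant factors (1).

Now H_k = ker ∂_k / im ∂_{k+1}, so:

  H_0: rank C_0 − rank ∂_1 = 9 − 8 = 1, and the invariant factors of ∂_1 are all 1, so H_0 = Z.
  H_1: rank ker ∂_1 − rank ∂_2 = (20 − 8) − 12 = 0, and the invariant factors of ∂_2 are all 1, so H_1 = 0.
  H_2: rank ker ∂_2 − rank ∂_3 = (14 − 12) − 1 = 1, and the invariant factors of ∂_3 are all 1, so H_2 = Z.
  H_3: rank ker ∂_3 − rank ∂_4 = (1 − 1) − 0 = 0, and there is no ∂_4, so H_3 = 0.

As a check, the Euler characteristic is 9 − 20 + 14 − 1 = 2, which agrees with 1 − 0 + 1 − 0 = 2.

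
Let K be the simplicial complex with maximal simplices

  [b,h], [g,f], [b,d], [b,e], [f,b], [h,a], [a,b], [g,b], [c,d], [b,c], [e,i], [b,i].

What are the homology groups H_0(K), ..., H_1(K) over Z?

H_0 ≅ Z,  H_1 ≅ Z^4.

Order the vertices as a < b < c < d < e < f < g < h < i. Listing each simplex with vertices in this order, K has dimension 1 with simplices:

  0-simplices (9): a, b, c, d, e, f, g, h, i
  1-simplices (12): ab, ah, bc, bd, be, bf, bg, bh, bi, cd, ei, fg

Hence C_0 ≅ Z^9, C_1 ≅ Z^12.

∂_1: C_1 → C_0 maps an edge to its endpoints' difference, ∂[p,q] = q − p. For instance
  ∂ei = i − e.
The 9×12 boundary matrix has rank 8 and Smith normal form diag(1,1,1,1,1,1,1,1).

Computing H_k = (kernel of ∂_k) / (image of ∂_{k+1}):

  H_0: rank C_0 − rank ∂_1 = 9 − 8 = 1, and the invariant factors of ∂_1 are all 1, so H_0 = Z.
  H_1: rank ker ∂_1 − rank ∂_2 = (12 − 8) − 0 = 4, and there is no ∂_2, so H_1 = Z^4.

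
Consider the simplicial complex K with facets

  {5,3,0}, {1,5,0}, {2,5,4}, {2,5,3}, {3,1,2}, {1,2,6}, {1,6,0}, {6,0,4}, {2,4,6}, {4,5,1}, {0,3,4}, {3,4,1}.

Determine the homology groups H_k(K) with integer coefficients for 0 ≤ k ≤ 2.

Order the vertices as 0 < 1 < 2 < 3 < 4 < 5 < 6. Listing each simplex with vertices in this order, K has dimension 2 with simplices:

  0-simplices (7): [0], [1], [2], [3], [4], [5], [6]
  1-simplices (18): [0,1], [0,3], [0,4], [0,5], [0,6], [1,2], [1,3], [1,4], [1,5], [1,6], [2,3], [2,4], [2,5], [2,6], [3,4], [3,5], [4,5], [4,6]
  2-simplices (12): [0,1,5], [0,1,6], [0,3,4], [0,3,5], [0,4,6], [1,2,3], [1,2,6], [1,3,4], [1,4,5], [2,3,5], [2,4,5], [2,4,6]

giving chain groups C_0 ≅ Z^7, C_1 ≅ Z^18, C_2 ≅ Z^12.

Boundary ∂_1: C_1 → C_0 sends each edge [p,q] (with p < q) to q − p. For instance
  ∂[2,5] = [5] − [2].
This gives a 7×18 integer matrix of rank 6; reducing to Smith normal form yields diagonal entries (1,1,1,1,1,1).

The boundary map ∂_2: C_2 → C_1 sends each 2-simplex [p,q,r] to [q,r] − [p,r] + [p,q]. For instance
  ∂[0,3,4] = [3,4] − [0,4] + [0,3],
  ∂[1,3,4] = [3,4] − [1,4] + [1,3].
As a 18×12 matrix over Z this has rank 12, with invariant factors (1,1,1,1,1,1,1,1,1,1,1,2).

Now H_k = ker ∂_k / im ∂_{k+1}, so:

  H_0: rank C_0 − rank ∂_1 = 7 − 6 = 1, and the invariant factors of ∂_1 are all 1, so H_0 = Z.
  H_1: rank ker ∂_1 − rank ∂_2 = (18 − 6) − 12 = 0, and ∂_2 has invariant factor 2 > 1, so H_1 = Z/2.
  H_2: rank ker ∂_2 − rank ∂_3 = (12 − 12) − 0 = 0, and there is no ∂_3, so H_2 = 0.

As a check, the Euler characteristic is 7 − 18 + 12 = 1, which agrees with 1 − 0 + 0 = 1.
(K is a triangulation of the real projective plane RP^2.)

H_0 = Z,  H_1 = Z/2,  H_2 = 0.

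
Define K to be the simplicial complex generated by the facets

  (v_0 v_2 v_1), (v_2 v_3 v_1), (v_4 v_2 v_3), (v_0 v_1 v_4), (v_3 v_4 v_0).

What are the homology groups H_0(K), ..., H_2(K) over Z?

H_0 = Z,  H_1 = Z,  H_2 = 0.

Order the vertices as v_0 < v_1 < v_2 < v_3 < v_4. Listing each simplex with vertices in this order, K has dimension 2 with simplices:

  0-simplices (5): [v_0], [v_1], [v_2], [v_3], [v_4]
  1-simplices (10): [v_0,v_1], [v_0,v_2], [v_0,v_3], [v_0,v_4], [v_1,v_2], [v_1,v_3], [v_1,v_4], [v_2,v_3], [v_2,v_4], [v_3,v_4]
  2-simplices (5): [v_0,v_1,v_2], [v_0,v_1,v_4], [v_0,v_3,v_4], [v_1,v_2,v_3], [v_2,v_3,v_4]

so the chain groups are C_0 ≅ Z^5, C_1 ≅ Z^10, C_2 ≅ Z^5.

∂_1: C_1 → C_0 sends each edge [p,q] (with p < q) to q − p.
This gives a 5×10 integer matrix of rank 4; reducing to Smith normal form yields diagonal entries (1,1,1,1).

∂_2: C_2 → C_1 sends each 2-simplex [p,q,r] to [q,r] − [p,r] + [p,q]. For instance
  ∂[v_0,v_1,v_4] = [v_1,v_4] − [v_0,v_4] + [v_0,v_1],
  ∂[v_0,v_1,v_2] = [v_1,v_2] − [v_0,v_2] + [v_0,v_1].
This gives a 10×5 integer matrix of rank 5; reducing to Smith normal form yields diagonal entries (1,1,1,1,1).

From H_k ≅ ker(∂_k) / im(∂_{k+1}) we obtain:

  H_0: rank C_0 − rank ∂_1 = 5 − 4 = 1, and the invariant factors of ∂_1 are all 1, so H_0 = Z.
  H_1: rank ker ∂_1 − rank ∂_2 = (10 − 4) − 5 = 1, and the invariant factors of ∂_2 are all 1, so H_1 = Z.
  H_2: rank ker ∂_2 − rank ∂_3 = (5 − 5) − 0 = 0, and there is no ∂_3, so H_2 = 0.

As a check, the Euler characteristic is 5 − 10 + 5 = 0, which agrees with 1 − 1 + 0 = 0.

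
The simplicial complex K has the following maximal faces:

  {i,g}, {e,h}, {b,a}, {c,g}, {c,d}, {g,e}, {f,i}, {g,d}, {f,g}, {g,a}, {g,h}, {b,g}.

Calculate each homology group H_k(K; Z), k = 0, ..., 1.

H_0 ≅ Z,  H_1 ≅ Z^4.

Order the vertices as a < b < c < d < e < f < g < h < i. Listing each simplex with vertices in this order, K has dimension 1 with simplices:

  0-simplices (9): a, b, c, d, e, f, g, h, i
  1-simplices (12): ab, ag, bg, cd, cg, dg, eg, eh, fg, fi, gh, gi

so the chain groups are C_0 ≅ Z^9, C_1 ≅ Z^12.

Boundary ∂_1: C_1 → C_0 sends each edge [p,q] (with p < q) to q − p.
As a 9×12 matrix over Z this has rank 8, with invariant factors (1,1,1,1,1,1,1,1).

Now H_k = ker ∂_k / im ∂_{k+1}, so:

  H_0: rank C_0 − rank ∂_1 = 9 − 8 = 1, and the invariant factors of ∂_1 are all 1, so H_0 = Z.
  H_1: rank ker ∂_1 − rank ∂_2 = (12 − 8) − 0 = 4, and there is no ∂_2, so H_1 = Z^4.

As a check, the Euler characteristic is 9 − 12 = -3, which agrees with 1 − 4 = -3.
(K is a triangulation of a wedge of 4 circles.)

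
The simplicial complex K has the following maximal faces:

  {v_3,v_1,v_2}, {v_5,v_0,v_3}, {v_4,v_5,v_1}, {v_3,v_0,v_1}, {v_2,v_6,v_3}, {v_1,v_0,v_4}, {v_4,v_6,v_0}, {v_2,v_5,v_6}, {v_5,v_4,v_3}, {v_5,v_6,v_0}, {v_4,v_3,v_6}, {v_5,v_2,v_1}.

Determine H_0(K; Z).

H_0 ≅ Z.

Take the total order v_0 < v_1 < v_2 < v_3 < v_4 < v_5 < v_6 on the vertex set. Then K (dimension 2) consists of the simplices:

  0-simplices (7): [v_0], [v_1], [v_2], [v_3], [v_4], [v_5], [v_6]
  1-simplices (18): (18 of them)
  2-simplices (12): (12 of them)

so the chain groups are C_0 ≅ Z^7, C_1 ≅ Z^18, C_2 ≅ Z^12.

Boundary ∂_1: C_1 → C_0 maps an edge to its endpoints' difference, ∂[p,q] = q − p. For instance
  ∂[v_0,v_3] = [v_3] − [v_0].
As a 7×18 matrix over Z this has rank 6, with invariant factors (1,1,1,1,1,1).

The boundary map ∂_2: C_2 → C_1 sends each 2-simplex [p,q,r] to [q,r] − [p,r] + [p,q]. For instance
  ∂[v_0,v_5,v_6] = [v_5,v_6] − [v_0,v_6] + [v_0,v_5],
  ∂[v_2,v_5,v_6] = [v_5,v_6] − [v_2,v_6] + [v_2,v_5].
The 18×12 boundary matrix has rank 12 and Smith normal form diag(1,1,1,1,1,1,1,1,1,1,1,2).

Now H_k = ker ∂_k / im ∂_{k+1}, so:

  H_0: rank C_0 − rank ∂_1 = 7 − 6 = 1, and the invariant factors of ∂_1 are all 1, so H_0 ≅ Z.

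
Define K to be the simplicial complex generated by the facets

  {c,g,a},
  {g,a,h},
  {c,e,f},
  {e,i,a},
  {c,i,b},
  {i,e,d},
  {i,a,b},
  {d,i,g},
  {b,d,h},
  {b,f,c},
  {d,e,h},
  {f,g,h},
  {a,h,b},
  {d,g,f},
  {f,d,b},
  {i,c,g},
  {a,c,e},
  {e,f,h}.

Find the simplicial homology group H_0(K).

H_0 ≅ Z.

We work with the vertex ordering a < b < c < d < e < f < g < h < i. The simplices of K, each written with vertices in increasing order, are:

  0-simplices (9): a, b, c, d, e, f, g, h, i
  1-simplices (27): ab, ac, ae, ag, ah, ai, bc, bd, bf, bh, bi, ce, cf, cg, ci, de, df, dg, dh, di, ef, eh, ei, fg, fh, gh, gi
  2-simplices (18): abh, abi, ace, acg, aei, agh, bcf, bci, bdf, bdh, cef, cgi, deh, dei, dfg, dgi, efh, fgh

so the chain groups are C_0 ≅ Z^9, C_1 ≅ Z^27, C_2 ≅ Z^18.

Boundary ∂_1: C_1 → C_0 sends each edge [p,q] (with p < q) to q − p. For instance
  ∂ab = b − a.
The 9×27 boundary matrix has rank 8 and Smith normal form diag(1,1,1,1,1,1,1,1).

∂_2: C_2 → C_1 sends each 2-simplex [p,q,r] to [q,r] − [p,r] + [p,q]. For instance
  ∂fgh = gh − fh + fg,
  ∂agh = gh − ah + ag.
The resulting 27×18 matrix has rank 18, and its Smith normal form has invariant factors (1,1,1,1,1,1,1,1,1,1,1,1,1,1,1,1,1,2).

From H_k ≅ ker(∂_k) / im(∂_{k+1}) we obtain:

  H_0: rank C_0 − rank ∂_1 = 9 − 8 = 1, and the invariant factors of ∂_1 are all 1, so H_0 ≅ Z.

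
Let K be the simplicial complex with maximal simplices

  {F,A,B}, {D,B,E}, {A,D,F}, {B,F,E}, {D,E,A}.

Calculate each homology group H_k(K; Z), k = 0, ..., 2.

We work with the vertex ordering A < B < D < E < F. The simplices of K, each written with vertices in increasing order, are:

  0-simplices (5): A, B, D, E, F
  1-simplices (10): AB, AD, AE, AF, BD, BE, BF, DE, DF, EF
  2-simplices (5): ABF, ADE, ADF, BDE, BEF

giving chain groups C_0 ≅ Z^5, C_1 ≅ Z^10, C_2 ≅ Z^5.

The boundary map ∂_1: C_1 → C_0 sends each edge [p,q] (with p < q) to q − p. For instance
  ∂BE = E − B.
This gives a 5×10 integer matrix of rank 4; reducing to Smith normal form yields diagonal entries (1,1,1,1).

The boundary map ∂_2: C_2 → C_1 maps a triangle to the signed sum of its edges. For instance
  ∂ABF = BF − AF + AB,
  ∂BEF = EF − BF + BE.
The resulting 10×5 matrix has rank 5, and its Smith normal form has invariant factors (1,1,1,1,1).

From H_k ≅ ker(∂_k) / im(∂_{k+1}) we obtain:

  H_0: rank C_0 − rank ∂_1 = 5 − 4 = 1, and the invariant factors of ∂_1 are all 1, so H_0 ≅ Z.
  H_1: rank ker ∂_1 − rank ∂_2 = (10 − 4) − 5 = 1, and the invariant factors of ∂_2 are all 1, so H_1 ≅ Z.
  H_2: rank ker ∂_2 − rank ∂_3 = (5 − 5) − 0 = 0, and there is no ∂_3, so H_2 ≅ 0.

As a check, the Euler characteristic is 5 − 10 + 5 = 0, which agrees with 1 − 1 + 0 = 0.

H_0 = Z,  H_1 = Z,  H_2 = 0.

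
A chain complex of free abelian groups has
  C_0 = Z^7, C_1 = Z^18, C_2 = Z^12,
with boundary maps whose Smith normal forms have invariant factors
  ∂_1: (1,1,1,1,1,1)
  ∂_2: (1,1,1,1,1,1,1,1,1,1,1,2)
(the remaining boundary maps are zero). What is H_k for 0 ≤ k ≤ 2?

H_0: b_0 = 7 − 0 − 6 = 1; torsion from ∂_1 factors > 1: none. So H_0 ≅ Z.
H_1: b_1 = 18 − 6 − 12 = 0; torsion from ∂_2 factors > 1: [2]. So H_1 ≅ Z/2.
H_2: b_2 = 12 − 12 − 0 = 0; torsion from ∂_3 factors > 1: none. So H_2 ≅ 0.

H_0 ≅ Z,  H_1 ≅ Z/2,  H_2 = 0.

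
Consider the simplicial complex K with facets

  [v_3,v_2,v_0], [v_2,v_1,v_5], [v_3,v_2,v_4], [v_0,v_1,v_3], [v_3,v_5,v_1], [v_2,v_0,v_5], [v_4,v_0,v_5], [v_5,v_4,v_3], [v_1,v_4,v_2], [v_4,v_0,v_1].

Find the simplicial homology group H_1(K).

H_1 ≅ Z/2.

Take the total order v_0 < v_1 < v_2 < v_3 < v_4 < v_5 on the vertex set. Then K (dimension 2) consists of the simplices:

  0-simplices (6): [v_0], [v_1], [v_2], [v_3], [v_4], [v_5]
  1-simplices (15): (15 of them)
  2-simplices (10): [v_0,v_1,v_3], [v_0,v_1,v_4], [v_0,v_2,v_3], [v_0,v_2,v_5], [v_0,v_4,v_5], [v_1,v_2,v_4], [v_1,v_2,v_5], [v_1,v_3,v_5], [v_2,v_3,v_4], [v_3,v_4,v_5]

giving chain groups C_0 ≅ Z^6, C_1 ≅ Z^15, C_2 ≅ Z^10.

Boundary ∂_1: C_1 → C_0 sends each edge [p,q] (with p < q) to q − p. For instance
  ∂[v_2,v_5] = [v_5] − [v_2].
This gives a 6×15 integer matrix of rank 5; reducing to Smith normal form yields diagonal entries (1,1,1,1,1).

The boundary map ∂_2: C_2 → C_1 maps a triangle to the signed sum of its edges. For instance
  ∂[v_1,v_2,v_4] = [v_2,v_4] − [v_1,v_4] + [v_1,v_2],
  ∂[v_1,v_2,v_5] = [v_2,v_5] − [v_1,v_5] + [v_1,v_2].
The resulting 15×10 matrix has rank 10, and its Smith normal form has invariant factors (1,1,1,1,1,1,1,1,1,2).

From H_k ≅ ker(∂_k) / im(∂_{k+1}) we obtain:

  H_1: rank ker ∂_1 − rank ∂_2 = (15 − 5) − 10 = 0, and ∂_2 has invariant factor 2 > 1, so H_1 = Z/2.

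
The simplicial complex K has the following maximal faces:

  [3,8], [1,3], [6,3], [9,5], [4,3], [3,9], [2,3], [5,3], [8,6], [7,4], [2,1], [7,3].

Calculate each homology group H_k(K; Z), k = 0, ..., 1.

We work with the vertex ordering 1 < 2 < 3 < 4 < 5 < 6 < 7 < 8 < 9. The simplices of K, each written with vertices in increasing order, are:

  0-simplices (9): [1], [2], [3], [4], [5], [6], [7], [8], [9]
  1-simplices (12): [1,2], [1,3], [2,3], [3,4], [3,5], [3,6], [3,7], [3,8], [3,9], [4,7], [5,9], [6,8]

giving chain groups C_0 ≅ Z^9, C_1 ≅ Z^12.

Boundary ∂_1: C_1 → C_0 is given by ∂[p,q] = [q] − [p].
The 9×12 boundary matrix has rank 8 and Smith normal form diag(1,1,1,1,1,1,1,1).

Now H_k = ker ∂_k / im ∂_{k+1}, so:

  H_0: rank C_0 − rank ∂_1 = 9 − 8 = 1, and the invariant factors of ∂_1 are all 1, so H_0 = Z.
  H_1: rank ker ∂_1 − rank ∂_2 = (12 − 8) − 0 = 4, and there is no ∂_2, so H_1 = Z^4.

(K is a triangulation of a wedge of 4 circles.)

H_0 = Z,  H_1 = Z^4.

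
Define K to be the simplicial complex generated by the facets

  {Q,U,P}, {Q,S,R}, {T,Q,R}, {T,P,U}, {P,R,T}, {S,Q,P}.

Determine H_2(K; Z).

H_2 = 0.

Order the vertices as P < Q < R < S < T < U. Listing each simplex with vertices in this order, K has dimension 2 with simplices:

  0-simplices (6): P, Q, R, S, T, U
  1-simplices (12): PQ, PR, PS, PT, PU, QR, QS, QT, QU, RS, RT, TU
  2-simplices (6): PQS, PQU, PRT, PTU, QRS, QRT

giving chain groups C_0 ≅ Z^6, C_1 ≅ Z^12, C_2 ≅ Z^6.

The boundary map ∂_1: C_1 → C_0 sends each edge [p,q] (with p < q) to q − p. For instance
  ∂PR = R − P.
This gives a 6×12 integer matrix of rank 5; reducing to Smith normal form yields diagonal entries (1,1,1,1,1).

Boundary ∂_2: C_2 → C_1 acts by ∂[p,q,r] = [q,r] − [p,r] + [p,q]. For instance
  ∂PTU = TU − PU + PT,
  ∂QRT = RT − QT + QR.
As a 12×6 matrix over Z this has rank 6, with invariant factors (1,1,1,1,1,1).

Now H_k = ker ∂_k / im ∂_{k+1}, so:

  H_2: rank ker ∂_2 − rank ∂_3 = (6 − 6) − 0 = 0, and there is no ∂_3, so H_2 ≅ 0.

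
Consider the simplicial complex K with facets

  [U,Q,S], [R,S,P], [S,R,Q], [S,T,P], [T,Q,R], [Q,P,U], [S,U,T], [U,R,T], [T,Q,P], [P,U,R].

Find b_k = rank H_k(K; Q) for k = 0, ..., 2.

Fix the vertex order P < Q < R < S < T < U and write every simplex with vertices in increasing order. Then dim K = 2 and the simplices of K are:

  0-simplices (6): P, Q, R, S, T, U
  1-simplices (15): PQ, PR, PS, PT, PU, QR, QS, QT, QU, RS, RT, RU, ST, SU, TU
  2-simplices (10): PQT, PQU, PRS, PRU, PST, QRS, QRT, QSU, RTU, STU

giving chain groups C_0 ≅ Z^6, C_1 ≅ Z^15, C_2 ≅ Z^10.

The boundary map ∂_1: C_1 → C_0 is given by ∂[p,q] = [q] − [p].
The 6×15 boundary matrix has rank 5 and Smith normal form diag(1,1,1,1,1).

∂_2: C_2 → C_1 maps a triangle to the signed sum of its edges. For instance
  ∂PQU = QU − PU + PQ,
  ∂STU = TU − SU + ST.
The 15×10 boundary matrix has rank 10 and Smith normal form diag(1,1,1,1,1,1,1,1,1,2).

Computing H_k = (kernel of ∂_k) / (image of ∂_{k+1}):

  H_0: rank C_0 − rank ∂_1 = 6 − 5 = 1, and the invariant factors of ∂_1 are all 1, so H_0 ≅ Z.
  H_1: rank ker ∂_1 − rank ∂_2 = (15 − 5) − 10 = 0, and ∂_2 has invariant factor 2 > 1, so H_1 ≅ Z/2.
  H_2: rank ker ∂_2 − rank ∂_3 = (10 − 10) − 0 = 0, and there is no ∂_3, so H_2 ≅ 0.

Hence the Betti numbers are b_0 = 1, b_1 = 0, b_2 = 0.

b_0 = 1, b_1 = 0, b_2 = 0.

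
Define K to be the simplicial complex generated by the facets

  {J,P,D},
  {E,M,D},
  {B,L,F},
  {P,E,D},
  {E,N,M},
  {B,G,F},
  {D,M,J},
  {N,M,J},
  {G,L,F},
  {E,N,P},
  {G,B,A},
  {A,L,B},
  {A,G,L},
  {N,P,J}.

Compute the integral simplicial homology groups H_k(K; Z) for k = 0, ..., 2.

H_0 ≅ Z^2,  H_1 = 0,  H_2 ≅ Z^2.

We work with the vertex ordering A < B < D < E < F < G < J < L < M < N < P. The simplices of K, each written with vertices in increasing order, are:

  0-simplices (11): A, B, D, E, F, G, J, L, M, N, P
  1-simplices (21): AB, AG, AL, BF, BG, BL, DE, DJ, DM, DP, EM, EN, EP, FG, FL, GL, JM, JN, JP, MN, NP
  2-simplices (14): ABG, ABL, AGL, BFG, BFL, DEM, DEP, DJM, DJP, EMN, ENP, FGL, JMN, JNP

Hence C_0 ≅ Z^11, C_1 ≅ Z^21, C_2 ≅ Z^14.

Boundary ∂_1: C_1 → C_0 is given by ∂[p,q] = [q] − [p]. For instance
  ∂DJ = J − D.
This gives a 11×21 integer matrix of rank 9; reducing to Smith normal form yields diagonal entries (1,1,1,1,1,1,1,1,1).

The boundary map ∂_2: C_2 → C_1 acts by ∂[p,q,r] = [q,r] − [p,r] + [p,q]. For instance
  ∂DEM = EM − DM + DE,
  ∂AGL = GL − AL + AG.
This gives a 21×14 integer matrix of rank 12; reducing to Smith normal form yields diagonal entries (1,1,1,1,1,1,1,1,1,1,1,1).

From H_k ≅ ker(∂_k) / im(∂_{k+1}) we obtain:

  H_0: rank C_0 − rank ∂_1 = 11 − 9 = 2, and the invariant factors of ∂_1 are all 1, so H_0 = Z^2.
  H_1: rank ker ∂_1 − rank ∂_2 = (21 − 9) − 12 = 0, and the invariant factors of ∂_2 are all 1, so H_1 = 0.
  H_2: rank ker ∂_2 − rank ∂_3 = (14 − 12) − 0 = 2, and there is no ∂_3, so H_2 = Z^2.

As a check, the Euler characteristic is 11 − 21 + 14 = 4, which agrees with 2 − 0 + 2 = 4.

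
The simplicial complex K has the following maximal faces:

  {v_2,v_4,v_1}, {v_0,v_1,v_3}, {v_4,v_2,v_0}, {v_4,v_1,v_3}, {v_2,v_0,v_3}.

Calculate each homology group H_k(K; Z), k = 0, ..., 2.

H_0 ≅ Z,  H_1 ≅ Z,  H_2 = 0.

K has 5 vertices, 10 edges, 5 triangles.
rank ∂_0 = 0, rank ∂_1 = 4 ⇒ b_0 = 5 − 0 − 4 = 1; all invariant factors of ∂_1 are 1 so no torsion. So H_0 = Z.
rank ∂_1 = 4, rank ∂_2 = 5 ⇒ b_1 = 10 − 4 − 5 = 1; all invariant factors of ∂_2 are 1 so no torsion. So H_1 = Z.
rank ∂_2 = 5, rank ∂_3 = 0 ⇒ b_2 = 5 − 5 − 0 = 0. So H_2 = 0.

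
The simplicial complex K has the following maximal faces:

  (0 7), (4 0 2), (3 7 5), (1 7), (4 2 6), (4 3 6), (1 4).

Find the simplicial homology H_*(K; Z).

H_0 = Z,  H_1 = Z^2,  H_2 = 0.

K has 8 vertices, 13 edges, 4 triangles.
rank ∂_0 = 0, rank ∂_1 = 7 ⇒ b_0 = 8 − 0 − 7 = 1; all invariant factors of ∂_1 are 1 so no torsion. So H_0 = Z.
rank ∂_1 = 7, rank ∂_2 = 4 ⇒ b_1 = 13 − 7 − 4 = 2; all invariant factors of ∂_2 are 1 so no torsion. So H_1 = Z^2.
rank ∂_2 = 4, rank ∂_3 = 0 ⇒ b_2 = 4 − 4 − 0 = 0. So H_2 = 0.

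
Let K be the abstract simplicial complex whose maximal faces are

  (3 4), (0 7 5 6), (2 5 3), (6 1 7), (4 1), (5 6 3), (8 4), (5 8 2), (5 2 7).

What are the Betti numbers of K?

b_0 = 1, b_1 = 2, b_2 = 0, b_3 = 0.

Take the total order 0 < 1 < 2 < 3 < 4 < 5 < 6 < 7 < 8 on the vertex set. Then K (dimension 3) consists of the simplices:

  0-simplices (9): [0], [1], [2], [3], [4], [5], [6], [7], [8]
  1-simplices (18): [0,5], [0,6], [0,7], [1,4], [1,6], [1,7], [2,3], [2,5], [2,7], [2,8], [3,4], [3,5], [3,6], [4,8], [5,6], [5,7], [5,8], [6,7]
  2-simplices (9): [0,5,6], [0,5,7], [0,6,7], [1,6,7], [2,3,5], [2,5,7], [2,5,8], [3,5,6], [5,6,7]
  3-simplices (1): [0,5,6,7]

Hence C_0 ≅ Z^9, C_1 ≅ Z^18, C_2 ≅ Z^9, C_3 ≅ Z^1.

Boundary ∂_1: C_1 → C_0 maps an edge to its endpoints' difference, ∂[p,q] = q − p. For instance
  ∂[3,6] = [6] − [3].
The 9×18 boundary matrix has rank 8 and Smith normal form diag(1,1,1,1,1,1,1,1).

The boundary map ∂_2: C_2 → C_1 maps a triangle to the signed sum of its edges. For instance
  ∂[3,5,6] = [5,6] − [3,6] + [3,5],
  ∂[1,6,7] = [6,7] − [1,7] + [1,6].
As a 18×9 matrix over Z this has rank 8, with invariant factors (1,1,1,1,1,1,1,1).

Boundary ∂_3: C_3 → C_2 sends each 3-simplex σ to the alternating sum Σ_i (−1)^i (σ with its i-th vertex removed). For instance
  ∂[0,5,6,7] = [5,6,7] − [0,6,7] + [0,5,7] − [0,5,6].
The 9×1 boundary matrix has rank 1 and Smith normal form diag(1).

Now H_k = ker ∂_k / im ∂_{k+1}, so:

  H_0: rank C_0 − rank ∂_1 = 9 − 8 = 1, and the invariant factors of ∂_1 are all 1, so H_0 ≅ Z.
  H_1: rank ker ∂_1 − rank ∂_2 = (18 − 8) − 8 = 2, and the invariant factors of ∂_2 are all 1, so H_1 ≅ Z^2.
  H_2: rank ker ∂_2 − rank ∂_3 = (9 − 8) − 1 = 0, and the invariant factors of ∂_3 are all 1, so H_2 ≅ 0.
  H_3: rank ker ∂_3 − rank ∂_4 = (1 − 1) − 0 = 0, and there is no ∂_4, so H_3 ≅ 0.

Hence the Betti numbers are b_0 = 1, b_1 = 2, b_2 = 0, b_3 = 0.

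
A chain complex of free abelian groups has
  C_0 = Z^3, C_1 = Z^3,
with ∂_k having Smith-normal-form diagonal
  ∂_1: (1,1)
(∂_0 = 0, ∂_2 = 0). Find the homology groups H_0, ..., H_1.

H_0 ≅ Z,  H_1 ≅ Z.

H_0: b_0 = 3 − 0 − 2 = 1; torsion from ∂_1 factors > 1: none. So H_0 ≅ Z.
H_1: b_1 = 3 − 2 − 0 = 1; torsion from ∂_2 factors > 1: none. So H_1 ≅ Z.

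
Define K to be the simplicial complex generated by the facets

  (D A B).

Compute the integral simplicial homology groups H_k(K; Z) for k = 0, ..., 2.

Fix the vertex order A < B < D and write every simplex with vertices in increasing order. Then dim K = 2 and the simplices of K are:

  0-simplices (3): A, B, D
  1-simplices (3): AB, AD, BD
  2-simplices (1): ABD

Hence C_0 ≅ Z^3, C_1 ≅ Z^3, C_2 ≅ Z^1.

Boundary ∂_1: C_1 → C_0 maps an edge to its endpoints' difference, ∂[p,q] = q − p.
This gives a 3×3 integer matrix of rank 2; reducing to Smith normal form yields diagonal entries (1,1).

Boundary ∂_2: C_2 → C_1 sends each 2-simplex [p,q,r] to [q,r] − [p,r] + [p,q]. For instance
  ∂ABD = BD − AD + AB.
The resulting 3×1 matrix has rank 1, and its Smith normal form has invariant factors (1).

From H_k ≅ ker(∂_k) / im(∂_{k+1}) we obtain:

  H_0: rank C_0 − rank ∂_1 = 3 − 2 = 1, and the invariant factors of ∂_1 are all 1, so H_0 ≅ Z.
  H_1: rank ker ∂_1 − rank ∂_2 = (3 − 2) − 1 = 0, and the invariant factors of ∂_2 are all 1, so H_1 ≅ 0.
  H_2: rank ker ∂_2 − rank ∂_3 = (1 − 1) − 0 = 0, and there is no ∂_3, so H_2 ≅ 0.

As a check, the Euler characteristic is 3 − 3 + 1 = 1, which agrees with 1 − 0 + 0 = 1.

H_0 ≅ Z,  H_1 = 0,  H_2 = 0.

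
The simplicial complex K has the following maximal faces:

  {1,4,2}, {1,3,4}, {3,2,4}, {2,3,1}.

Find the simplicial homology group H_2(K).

H_2 = Z.

Order the vertices as 1 < 2 < 3 < 4. Listing each simplex with vertices in this order, K has dimension 2 with simplices:

  0-simplices (4): [1], [2], [3], [4]
  1-simplices (6): [1,2], [1,3], [1,4], [2,3], [2,4], [3,4]
  2-simplices (4): [1,2,3], [1,2,4], [1,3,4], [2,3,4]

so the chain groups are C_0 ≅ Z^4, C_1 ≅ Z^6, C_2 ≅ Z^4.

The boundary map ∂_1: C_1 → C_0 sends each edge [p,q] (with p < q) to q − p. For instance
  ∂[3,4] = [4] − [3].
This gives a 4×6 integer matrix of rank 3; reducing to Smith normal form yields diagonal entries (1,1,1).

Boundary ∂_2: C_2 → C_1 acts by ∂[p,q,r] = [q,r] − [p,r] + [p,q]. For instance
  ∂[2,3,4] = [3,4] − [2,4] + [2,3],
  ∂[1,2,4] = [2,4] − [1,4] + [1,2].
The 6×4 boundary matrix has rank 3 and Smith normal form diag(1,1,1).

Reading off H_k = ker ∂_k / im ∂_{k+1}:

  H_2: rank ker ∂_2 − rank ∂_3 = (4 − 3) − 0 = 1, and there is no ∂_3, so H_2 ≅ Z.

(K is a triangulation of the 2-sphere S^2.)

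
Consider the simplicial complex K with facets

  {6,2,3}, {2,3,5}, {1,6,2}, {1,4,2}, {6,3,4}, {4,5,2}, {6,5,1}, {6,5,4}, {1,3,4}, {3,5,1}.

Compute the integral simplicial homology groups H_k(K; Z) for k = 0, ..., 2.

Fix the vertex order 1 < 2 < 3 < 4 < 5 < 6 and write every simplex with vertices in increasing order. Then dim K = 2 and the simplices of K are:

  0-simplices (6): [1], [2], [3], [4], [5], [6]
  1-simplices (15): [1,2], [1,3], [1,4], [1,5], [1,6], [2,3], [2,4], [2,5], [2,6], [3,4], [3,5], [3,6], [4,5], [4,6], [5,6]
  2-simplices (10): [1,2,4], [1,2,6], [1,3,4], [1,3,5], [1,5,6], [2,3,5], [2,3,6], [2,4,5], [3,4,6], [4,5,6]

giving chain groups C_0 ≅ Z^6, C_1 ≅ Z^15, C_2 ≅ Z^10.

∂_1: C_1 → C_0 is given by ∂[p,q] = [q] − [p]. For instance
  ∂[1,6] = [6] − [1].
The 6×15 boundary matrix has rank 5 and Smith normal form diag(1,1,1,1,1).

Boundary ∂_2: C_2 → C_1 acts by ∂[p,q,r] = [q,r] − [p,r] + [p,q]. For instance
  ∂[2,3,6] = [3,6] − [2,6] + [2,3],
  ∂[1,2,4] = [2,4] − [1,4] + [1,2].
This gives a 15×10 integer matrix of rank 10; reducing to Smith normal form yields diagonal entries (1,1,1,1,1,1,1,1,1,2).

Computing H_k = (kernel of ∂_k) / (image of ∂_{k+1}):

  H_0: rank C_0 − rank ∂_1 = 6 − 5 = 1, and the invariant factors of ∂_1 are all 1, so H_0 ≅ Z.
  H_1: rank ker ∂_1 − rank ∂_2 = (15 − 5) − 10 = 0, and ∂_2 has invariant factor 2 > 1, so H_1 ≅ Z/2.
  H_2: rank ker ∂_2 − rank ∂_3 = (10 − 10) − 0 = 0, and there is no ∂_3, so H_2 ≅ 0.

H_0 ≅ Z,  H_1 ≅ Z/2,  H_2 = 0.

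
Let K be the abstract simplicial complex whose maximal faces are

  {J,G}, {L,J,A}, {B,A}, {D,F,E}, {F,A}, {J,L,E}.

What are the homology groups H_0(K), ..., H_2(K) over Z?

K has 8 vertices, 11 edges, 3 triangles.
rank ∂_0 = 0, rank ∂_1 = 7 ⇒ b_0 = 8 − 0 − 7 = 1; all invariant factors of ∂_1 are 1 so no torsion. So H_0 = Z.
rank ∂_1 = 7, rank ∂_2 = 3 ⇒ b_1 = 11 − 7 − 3 = 1; all invariant factors of ∂_2 are 1 so no torsion. So H_1 = Z.
rank ∂_2 = 3, rank ∂_3 = 0 ⇒ b_2 = 3 − 3 − 0 = 0. So H_2 = 0.

H_0 = Z,  H_1 = Z,  H_2 = 0.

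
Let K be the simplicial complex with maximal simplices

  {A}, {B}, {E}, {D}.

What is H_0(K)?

H_0 = Z^4.

We work with the vertex ordering A < B < D < E. The simplices of K, each written with vertices in increasing order, are:

  0-simplices (4): A, B, D, E

so the chain groups are C_0 ≅ Z^4.

Now H_k = ker ∂_k / im ∂_{k+1}, so:

  H_0: rank C_0 − rank ∂_1 = 4 − 0 = 4, and there is no ∂_1, so H_0 ≅ Z^4.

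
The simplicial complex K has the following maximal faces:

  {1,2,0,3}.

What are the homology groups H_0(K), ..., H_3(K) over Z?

H_0 ≅ Z,  H_1 = 0,  H_2 = 0,  H_3 = 0.

K has 4 vertices, 6 edges, 4 triangles, 1 3-simplex.
rank ∂_0 = 0, rank ∂_1 = 3 ⇒ b_0 = 4 − 0 − 3 = 1; all invariant factors of ∂_1 are 1 so no torsion. So H_0 = Z.
rank ∂_1 = 3, rank ∂_2 = 3 ⇒ b_1 = 6 − 3 − 3 = 0; all invariant factors of ∂_2 are 1 so no torsion. So H_1 = 0.
rank ∂_2 = 3, rank ∂_3 = 1 ⇒ b_2 = 4 − 3 − 1 = 0; all invariant factors of ∂_3 are 1 so no torsion. So H_2 = 0.
rank ∂_3 = 1, rank ∂_4 = 0 ⇒ b_3 = 1 − 1 − 0 = 0. So H_3 = 0.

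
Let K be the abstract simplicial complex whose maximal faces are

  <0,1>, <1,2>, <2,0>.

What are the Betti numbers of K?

Take the total order 0 < 1 < 2 on the vertex set. Then K (dimension 1) consists of the simplices:

  0-simplices (3): [0], [1], [2]
  1-simplices (3): [0,1], [0,2], [1,2]

so the chain groups are C_0 ≅ Z^3, C_1 ≅ Z^3.

The boundary map ∂_1: C_1 → C_0 is given by ∂[p,q] = [q] − [p].
As a 3×3 matrix over Z this has rank 2, with invariant factors (1,1).

Computing H_k = (kernel of ∂_k) / (image of ∂_{k+1}):

  H_0: rank C_0 − rank ∂_1 = 3 − 2 = 1, and the invariant factors of ∂_1 are all 1, so H_0 ≅ Z.
  H_1: rank ker ∂_1 − rank ∂_2 = (3 − 2) − 0 = 1, and there is no ∂_2, so H_1 ≅ Z.

As a check, the Euler characteristic is 3 − 3 = 0, which agrees with 1 − 1 = 0.

Hence the Betti numbers are b_0 = 1, b_1 = 1.

b_0 = 1, b_1 = 1.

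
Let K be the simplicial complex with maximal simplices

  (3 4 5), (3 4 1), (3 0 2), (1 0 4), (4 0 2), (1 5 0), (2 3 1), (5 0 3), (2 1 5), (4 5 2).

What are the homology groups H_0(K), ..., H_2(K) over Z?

Order the vertices as 0 < 1 < 2 < 3 < 4 < 5. Listing each simplex with vertices in this order, K has dimension 2 with simplices:

  0-simplices (6): [0], [1], [2], [3], [4], [5]
  1-simplices (15): [0,1], [0,2], [0,3], [0,4], [0,5], [1,2], [1,3], [1,4], [1,5], [2,3], [2,4], [2,5], [3,4], [3,5], [4,5]
  2-simplices (10): [0,1,4], [0,1,5], [0,2,3], [0,2,4], [0,3,5], [1,2,3], [1,2,5], [1,3,4], [2,4,5], [3,4,5]

Hence C_0 ≅ Z^6, C_1 ≅ Z^15, C_2 ≅ Z^10.

Boundary ∂_1: C_1 → C_0 maps an edge to its endpoints' difference, ∂[p,q] = q − p.
The 6×15 boundary matrix has rank 5 and Smith normal form diag(1,1,1,1,1).

The boundary map ∂_2: C_2 → C_1 sends each 2-simplex [p,q,r] to [q,r] − [p,r] + [p,q]. For instance
  ∂[1,2,3] = [2,3] − [1,3] + [1,2],
  ∂[0,2,4] = [2,4] − [0,4] + [0,2].
The resulting 15×10 matrix has rank 10, and its Smith normal form has invariant factors (1,1,1,1,1,1,1,1,1,2).

Now H_k = ker ∂_k / im ∂_{k+1}, so:

  H_0: rank C_0 − rank ∂_1 = 6 − 5 = 1, and the invariant factors of ∂_1 are all 1, so H_0 = Z.
  H_1: rank ker ∂_1 − rank ∂_2 = (15 − 5) − 10 = 0, and ∂_2 has invariant factor 2 > 1, so H_1 = Z/2Z.
  H_2: rank ker ∂_2 − rank ∂_3 = (10 − 10) − 0 = 0, and there is no ∂_3, so H_2 = 0.

(K is a triangulation of the real projective plane RP^2.)

H_0 = Z,  H_1 = Z/2Z,  H_2 = 0.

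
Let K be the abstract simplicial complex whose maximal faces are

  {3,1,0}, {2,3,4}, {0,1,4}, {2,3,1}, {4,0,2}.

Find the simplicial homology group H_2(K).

Order the vertices as 0 < 1 < 2 < 3 < 4. Listing each simplex with vertices in this order, K has dimension 2 with simplices:

  0-simplices (5): [0], [1], [2], [3], [4]
  1-simplices (10): [0,1], [0,2], [0,3], [0,4], [1,2], [1,3], [1,4], [2,3], [2,4], [3,4]
  2-simplices (5): [0,1,3], [0,1,4], [0,2,4], [1,2,3], [2,3,4]

so the chain groups are C_0 ≅ Z^5, C_1 ≅ Z^10, C_2 ≅ Z^5.

∂_1: C_1 → C_0 is given by ∂[p,q] = [q] − [p]. For instance
  ∂[0,3] = [3] − [0].
This gives a 5×10 integer matrix of rank 4; reducing to Smith normal form yields diagonal entries (1,1,1,1).

Boundary ∂_2: C_2 → C_1 maps a triangle to the signed sum of its edges. For instance
  ∂[0,1,3] = [1,3] − [0,3] + [0,1],
  ∂[0,1,4] = [1,4] − [0,4] + [0,1].
As a 10×5 matrix over Z this has rank 5, with invariant factors (1,1,1,1,1).

Now H_k = ker ∂_k / im ∂_{k+1}, so:

  H_2: rank ker ∂_2 − rank ∂_3 = (5 − 5) − 0 = 0, and there is no ∂_3, so H_2 = 0.

(K is a triangulation of the Möbius band.)

H_2 = 0.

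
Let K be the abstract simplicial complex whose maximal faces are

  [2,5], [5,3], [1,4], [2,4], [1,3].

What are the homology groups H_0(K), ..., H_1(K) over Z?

H_0 ≅ Z,  H_1 ≅ Z.

We work with the vertex ordering 1 < 2 < 3 < 4 < 5. The simplices of K, each written with vertices in increasing order, are:

  0-simplices (5): [1], [2], [3], [4], [5]
  1-simplices (5): [1,3], [1,4], [2,4], [2,5], [3,5]

so the chain groups are C_0 ≅ Z^5, C_1 ≅ Z^5.

∂_1: C_1 → C_0 sends each edge [p,q] (with p < q) to q − p. For instance
  ∂[1,3] = [3] − [1].
This gives a 5×5 integer matrix of rank 4; reducing to Smith normal form yields diagonal entries (1,1,1,1).

From H_k ≅ ker(∂_k) / im(∂_{k+1}) we obtain:

  H_0: rank C_0 − rank ∂_1 = 5 − 4 = 1, and the invariant factors of ∂_1 are all 1, so H_0 = Z.
  H_1: rank ker ∂_1 − rank ∂_2 = (5 − 4) − 0 = 1, and there is no ∂_2, so H_1 = Z.

As a check, the Euler characteristic is 5 − 5 = 0, which agrees with 1 − 1 = 0.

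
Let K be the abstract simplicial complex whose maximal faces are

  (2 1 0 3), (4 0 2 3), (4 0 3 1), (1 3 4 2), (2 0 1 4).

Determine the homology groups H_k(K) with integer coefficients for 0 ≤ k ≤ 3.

H_0 = Z,  H_1 = 0,  H_2 = 0,  H_3 = Z.

Take the total order 0 < 1 < 2 < 3 < 4 on the vertex set. Then K (dimension 3) consists of the simplices:

  0-simplices (5): [0], [1], [2], [3], [4]
  1-simplices (10): [0,1], [0,2], [0,3], [0,4], [1,2], [1,3], [1,4], [2,3], [2,4], [3,4]
  2-simplices (10): [0,1,2], [0,1,3], [0,1,4], [0,2,3], [0,2,4], [0,3,4], [1,2,3], [1,2,4], [1,3,4], [2,3,4]
  3-simplices (5): [0,1,2,3], [0,1,2,4], [0,1,3,4], [0,2,3,4], [1,2,3,4]

giving chain groups C_0 ≅ Z^5, C_1 ≅ Z^10, C_2 ≅ Z^10, C_3 ≅ Z^5.

Boundary ∂_1: C_1 → C_0 maps an edge to its endpoints' difference, ∂[p,q] = q − p. For instance
  ∂[1,3] = [3] − [1].
The 5×10 boundary matrix has rank 4 and Smith normal form diag(1,1,1,1).

∂_2: C_2 → C_1 sends each 2-simplex [p,q,r] to [q,r] − [p,r] + [p,q]. For instance
  ∂[0,1,3] = [1,3] − [0,3] + [0,1],
  ∂[2,3,4] = [3,4] − [2,4] + [2,3].
The resulting 10×10 matrix has rank 6, and its Smith normal form has invariant factors (1,1,1,1,1,1).

Boundary ∂_3: C_3 → C_2 sends each 3-simplex σ to the alternating sum Σ_i (−1)^i (σ with its i-th vertex removed). For instance
  ∂[0,1,2,3] = [1,2,3] − [0,2,3] + [0,1,3] − [0,1,2],
  ∂[1,2,3,4] = [2,3,4] − [1,3,4] + [1,2,4] − [1,2,3].
The resulting 10×5 matrix has rank 4, and its Smith normal form has invariant factors (1,1,1,1).

Now H_k = ker ∂_k / im ∂_{k+1}, so:

  H_0: rank C_0 − rank ∂_1 = 5 − 4 = 1, and the invariant factors of ∂_1 are all 1, so H_0 = Z.
  H_1: rank ker ∂_1 − rank ∂_2 = (10 − 4) − 6 = 0, and the invariant factors of ∂_2 are all 1, so H_1 = 0.
  H_2: rank ker ∂_2 − rank ∂_3 = (10 − 6) − 4 = 0, and the invariant factors of ∂_3 are all 1, so H_2 = 0.
  H_3: rank ker ∂_3 − rank ∂_4 = (5 − 4) − 0 = 1, and there is no ∂_4, so H_3 = Z.

As a check, the Euler characteristic is 5 − 10 + 10 − 5 = 0, which agrees with 1 − 0 + 0 − 1 = 0.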